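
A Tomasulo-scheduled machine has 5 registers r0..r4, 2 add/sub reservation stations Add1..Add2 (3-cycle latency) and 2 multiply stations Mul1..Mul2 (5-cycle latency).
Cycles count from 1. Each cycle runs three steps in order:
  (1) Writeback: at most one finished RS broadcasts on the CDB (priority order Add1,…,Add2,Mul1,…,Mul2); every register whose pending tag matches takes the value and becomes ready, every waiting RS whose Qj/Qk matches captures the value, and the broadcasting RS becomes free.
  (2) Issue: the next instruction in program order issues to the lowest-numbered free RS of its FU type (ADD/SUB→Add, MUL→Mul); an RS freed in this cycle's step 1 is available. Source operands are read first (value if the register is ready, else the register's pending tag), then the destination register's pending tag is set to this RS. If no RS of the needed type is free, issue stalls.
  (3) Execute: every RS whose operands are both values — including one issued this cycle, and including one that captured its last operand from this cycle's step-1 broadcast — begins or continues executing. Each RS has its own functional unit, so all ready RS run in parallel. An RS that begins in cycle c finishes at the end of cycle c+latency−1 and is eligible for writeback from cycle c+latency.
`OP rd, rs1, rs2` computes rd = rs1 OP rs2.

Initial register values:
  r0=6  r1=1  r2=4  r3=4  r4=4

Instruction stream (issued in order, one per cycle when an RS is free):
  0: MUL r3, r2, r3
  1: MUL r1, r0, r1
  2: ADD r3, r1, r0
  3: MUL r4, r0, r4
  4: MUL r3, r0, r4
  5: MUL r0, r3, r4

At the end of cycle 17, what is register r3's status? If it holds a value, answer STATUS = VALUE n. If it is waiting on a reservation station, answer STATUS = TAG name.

STATUS = VALUE 144

cycle 1: issue MUL r3<-Mul1 // r0:6,r1:1,r2:4,r3:Mul1,r4:4
cycle 2: issue MUL r1<-Mul2 // r0:6,r1:Mul2,r2:4,r3:Mul1,r4:4
cycle 3: issue ADD r3<-Add1 // r0:6,r1:Mul2,r2:4,r3:Add1,r4:4
cycle 4: stall // r0:6,r1:Mul2,r2:4,r3:Add1,r4:4
cycle 5: stall // r0:6,r1:Mul2,r2:4,r3:Add1,r4:4
cycle 6: CDB Mul1=16; issue MUL r4<-Mul1 // r0:6,r1:Mul2,r2:4,r3:Add1,r4:Mul1
cycle 7: CDB Mul2=6; issue MUL r3<-Mul2 // r0:6,r1:6,r2:4,r3:Mul2,r4:Mul1
cycle 8: stall // r0:6,r1:6,r2:4,r3:Mul2,r4:Mul1
cycle 9: stall // r0:6,r1:6,r2:4,r3:Mul2,r4:Mul1
cycle 10: CDB Add1=12; stall // r0:6,r1:6,r2:4,r3:Mul2,r4:Mul1
cycle 11: CDB Mul1=24; issue MUL r0<-Mul1 // r0:Mul1,r1:6,r2:4,r3:Mul2,r4:24
cycle 12: - // r0:Mul1,r1:6,r2:4,r3:Mul2,r4:24
cycle 13: - // r0:Mul1,r1:6,r2:4,r3:Mul2,r4:24
cycle 14: - // r0:Mul1,r1:6,r2:4,r3:Mul2,r4:24
cycle 15: - // r0:Mul1,r1:6,r2:4,r3:Mul2,r4:24
cycle 16: CDB Mul2=144 // r0:Mul1,r1:6,r2:4,r3:144,r4:24
cycle 17: - // r0:Mul1,r1:6,r2:4,r3:144,r4:24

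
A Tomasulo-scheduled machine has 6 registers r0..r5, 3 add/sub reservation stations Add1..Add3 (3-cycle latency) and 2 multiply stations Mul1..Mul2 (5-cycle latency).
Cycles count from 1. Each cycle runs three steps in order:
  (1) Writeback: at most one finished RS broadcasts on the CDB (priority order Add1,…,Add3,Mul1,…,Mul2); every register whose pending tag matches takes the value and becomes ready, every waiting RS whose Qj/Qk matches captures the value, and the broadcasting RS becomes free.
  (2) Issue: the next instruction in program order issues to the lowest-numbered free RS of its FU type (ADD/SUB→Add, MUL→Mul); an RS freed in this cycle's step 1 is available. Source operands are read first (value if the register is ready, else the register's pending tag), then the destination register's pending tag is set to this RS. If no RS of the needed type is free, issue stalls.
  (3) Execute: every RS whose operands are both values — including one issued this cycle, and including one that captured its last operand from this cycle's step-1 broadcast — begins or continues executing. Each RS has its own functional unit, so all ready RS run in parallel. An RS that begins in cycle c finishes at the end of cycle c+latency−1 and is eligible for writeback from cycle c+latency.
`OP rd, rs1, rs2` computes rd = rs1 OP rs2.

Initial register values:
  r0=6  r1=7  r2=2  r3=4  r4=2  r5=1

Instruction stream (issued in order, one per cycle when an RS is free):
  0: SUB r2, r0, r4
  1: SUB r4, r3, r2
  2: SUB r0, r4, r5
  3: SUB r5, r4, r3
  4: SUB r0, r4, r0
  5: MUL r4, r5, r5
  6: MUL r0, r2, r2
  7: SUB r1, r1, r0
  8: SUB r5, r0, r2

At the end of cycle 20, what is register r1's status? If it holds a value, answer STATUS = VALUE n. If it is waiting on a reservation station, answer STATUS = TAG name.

STATUS = VALUE -9

  c1: issue SUB r2<-Add1  regs: r0:6,r1:7,r2:Add1,r3:4,r4:2,r5:1
  c2: issue SUB r4<-Add2  regs: r0:6,r1:7,r2:Add1,r3:4,r4:Add2,r5:1
  c3: issue SUB r0<-Add3  regs: r0:Add3,r1:7,r2:Add1,r3:4,r4:Add2,r5:1
  c4: CDB Add1=4; issue SUB r5<-Add1  regs: r0:Add3,r1:7,r2:4,r3:4,r4:Add2,r5:Add1
  c5: stall  regs: r0:Add3,r1:7,r2:4,r3:4,r4:Add2,r5:Add1
  c6: stall  regs: r0:Add3,r1:7,r2:4,r3:4,r4:Add2,r5:Add1
  c7: CDB Add2=0; issue SUB r0<-Add2  regs: r0:Add2,r1:7,r2:4,r3:4,r4:0,r5:Add1
  c8: issue MUL r4<-Mul1  regs: r0:Add2,r1:7,r2:4,r3:4,r4:Mul1,r5:Add1
  c9: issue MUL r0<-Mul2  regs: r0:Mul2,r1:7,r2:4,r3:4,r4:Mul1,r5:Add1
  c10: CDB Add1=-4; issue SUB r1<-Add1  regs: r0:Mul2,r1:Add1,r2:4,r3:4,r4:Mul1,r5:-4
  c11: CDB Add3=-1; issue SUB r5<-Add3  regs: r0:Mul2,r1:Add1,r2:4,r3:4,r4:Mul1,r5:Add3
  c12: -  regs: r0:Mul2,r1:Add1,r2:4,r3:4,r4:Mul1,r5:Add3
  c13: -  regs: r0:Mul2,r1:Add1,r2:4,r3:4,r4:Mul1,r5:Add3
  c14: CDB Add2=1  regs: r0:Mul2,r1:Add1,r2:4,r3:4,r4:Mul1,r5:Add3
  c15: CDB Mul1=16  regs: r0:Mul2,r1:Add1,r2:4,r3:4,r4:16,r5:Add3
  c16: CDB Mul2=16  regs: r0:16,r1:Add1,r2:4,r3:4,r4:16,r5:Add3
  c17: -  regs: r0:16,r1:Add1,r2:4,r3:4,r4:16,r5:Add3
  c18: -  regs: r0:16,r1:Add1,r2:4,r3:4,r4:16,r5:Add3
  c19: CDB Add1=-9  regs: r0:16,r1:-9,r2:4,r3:4,r4:16,r5:Add3
  c20: CDB Add3=12  regs: r0:16,r1:-9,r2:4,r3:4,r4:16,r5:12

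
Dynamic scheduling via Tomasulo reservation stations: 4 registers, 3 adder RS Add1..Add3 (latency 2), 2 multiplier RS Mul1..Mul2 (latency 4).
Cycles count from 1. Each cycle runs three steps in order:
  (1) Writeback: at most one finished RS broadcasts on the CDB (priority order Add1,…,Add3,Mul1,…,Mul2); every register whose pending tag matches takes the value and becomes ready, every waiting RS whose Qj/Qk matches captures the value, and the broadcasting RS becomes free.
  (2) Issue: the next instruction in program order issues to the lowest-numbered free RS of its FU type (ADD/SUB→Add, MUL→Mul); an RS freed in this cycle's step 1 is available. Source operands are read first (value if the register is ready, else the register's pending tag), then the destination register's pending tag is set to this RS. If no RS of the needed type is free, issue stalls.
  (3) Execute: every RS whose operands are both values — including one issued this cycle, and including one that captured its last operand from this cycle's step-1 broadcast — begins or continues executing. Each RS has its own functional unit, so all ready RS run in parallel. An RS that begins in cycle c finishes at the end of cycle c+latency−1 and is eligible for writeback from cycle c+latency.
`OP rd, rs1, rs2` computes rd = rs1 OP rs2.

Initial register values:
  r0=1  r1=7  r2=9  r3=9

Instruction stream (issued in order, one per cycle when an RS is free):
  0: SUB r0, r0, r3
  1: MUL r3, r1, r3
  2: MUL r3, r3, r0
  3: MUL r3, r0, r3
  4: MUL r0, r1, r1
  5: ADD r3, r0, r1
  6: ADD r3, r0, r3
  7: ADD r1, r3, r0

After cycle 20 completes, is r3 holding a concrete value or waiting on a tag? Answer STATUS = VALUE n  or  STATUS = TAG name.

STATUS = VALUE 105

  c1: issue SUB r0<-Add1  regs: r0:Add1,r1:7,r2:9,r3:9
  c2: issue MUL r3<-Mul1  regs: r0:Add1,r1:7,r2:9,r3:Mul1
  c3: CDB Add1=-8; issue MUL r3<-Mul2  regs: r0:-8,r1:7,r2:9,r3:Mul2
  c4: stall  regs: r0:-8,r1:7,r2:9,r3:Mul2
  c5: stall  regs: r0:-8,r1:7,r2:9,r3:Mul2
  c6: CDB Mul1=63; issue MUL r3<-Mul1  regs: r0:-8,r1:7,r2:9,r3:Mul1
  c7: stall  regs: r0:-8,r1:7,r2:9,r3:Mul1
  c8: stall  regs: r0:-8,r1:7,r2:9,r3:Mul1
  c9: stall  regs: r0:-8,r1:7,r2:9,r3:Mul1
  c10: CDB Mul2=-504; issue MUL r0<-Mul2  regs: r0:Mul2,r1:7,r2:9,r3:Mul1
  c11: issue ADD r3<-Add1  regs: r0:Mul2,r1:7,r2:9,r3:Add1
  c12: issue ADD r3<-Add2  regs: r0:Mul2,r1:7,r2:9,r3:Add2
  c13: issue ADD r1<-Add3  regs: r0:Mul2,r1:Add3,r2:9,r3:Add2
  c14: CDB Mul1=4032  regs: r0:Mul2,r1:Add3,r2:9,r3:Add2
  c15: CDB Mul2=49  regs: r0:49,r1:Add3,r2:9,r3:Add2
  c16: -  regs: r0:49,r1:Add3,r2:9,r3:Add2
  c17: CDB Add1=56  regs: r0:49,r1:Add3,r2:9,r3:Add2
  c18: -  regs: r0:49,r1:Add3,r2:9,r3:Add2
  c19: CDB Add2=105  regs: r0:49,r1:Add3,r2:9,r3:105
  c20: -  regs: r0:49,r1:Add3,r2:9,r3:105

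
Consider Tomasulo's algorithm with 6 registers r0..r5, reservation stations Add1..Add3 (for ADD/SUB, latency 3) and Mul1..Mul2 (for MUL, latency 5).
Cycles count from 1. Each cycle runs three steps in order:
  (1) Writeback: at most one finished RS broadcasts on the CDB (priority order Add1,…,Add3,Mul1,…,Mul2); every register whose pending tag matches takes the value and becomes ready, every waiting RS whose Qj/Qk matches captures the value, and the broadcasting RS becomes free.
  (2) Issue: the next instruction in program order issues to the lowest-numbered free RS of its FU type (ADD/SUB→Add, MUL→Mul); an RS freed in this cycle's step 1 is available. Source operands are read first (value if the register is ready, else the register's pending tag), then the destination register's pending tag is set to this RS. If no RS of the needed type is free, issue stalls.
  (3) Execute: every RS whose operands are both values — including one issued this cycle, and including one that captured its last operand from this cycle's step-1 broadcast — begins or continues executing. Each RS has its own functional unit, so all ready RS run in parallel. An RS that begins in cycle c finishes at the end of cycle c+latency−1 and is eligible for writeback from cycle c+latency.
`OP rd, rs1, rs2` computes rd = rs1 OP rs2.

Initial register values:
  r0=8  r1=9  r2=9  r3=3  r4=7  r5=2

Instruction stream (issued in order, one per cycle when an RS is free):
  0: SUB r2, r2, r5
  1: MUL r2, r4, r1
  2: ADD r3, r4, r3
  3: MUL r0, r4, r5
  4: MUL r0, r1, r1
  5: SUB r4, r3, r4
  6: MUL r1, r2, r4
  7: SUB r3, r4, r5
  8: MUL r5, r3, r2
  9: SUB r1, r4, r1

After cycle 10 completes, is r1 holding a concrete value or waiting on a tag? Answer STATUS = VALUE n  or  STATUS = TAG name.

  c1: issue SUB r2<-Add1  regs: r0:8,r1:9,r2:Add1,r3:3,r4:7,r5:2
  c2: issue MUL r2<-Mul1  regs: r0:8,r1:9,r2:Mul1,r3:3,r4:7,r5:2
  c3: issue ADD r3<-Add2  regs: r0:8,r1:9,r2:Mul1,r3:Add2,r4:7,r5:2
  c4: CDB Add1=7; issue MUL r0<-Mul2  regs: r0:Mul2,r1:9,r2:Mul1,r3:Add2,r4:7,r5:2
  c5: stall  regs: r0:Mul2,r1:9,r2:Mul1,r3:Add2,r4:7,r5:2
  c6: CDB Add2=10; stall  regs: r0:Mul2,r1:9,r2:Mul1,r3:10,r4:7,r5:2
  c7: CDB Mul1=63; issue MUL r0<-Mul1  regs: r0:Mul1,r1:9,r2:63,r3:10,r4:7,r5:2
  c8: issue SUB r4<-Add1  regs: r0:Mul1,r1:9,r2:63,r3:10,r4:Add1,r5:2
  c9: CDB Mul2=14; issue MUL r1<-Mul2  regs: r0:Mul1,r1:Mul2,r2:63,r3:10,r4:Add1,r5:2
  c10: issue SUB r3<-Add2  regs: r0:Mul1,r1:Mul2,r2:63,r3:Add2,r4:Add1,r5:2

STATUS = TAG Mul2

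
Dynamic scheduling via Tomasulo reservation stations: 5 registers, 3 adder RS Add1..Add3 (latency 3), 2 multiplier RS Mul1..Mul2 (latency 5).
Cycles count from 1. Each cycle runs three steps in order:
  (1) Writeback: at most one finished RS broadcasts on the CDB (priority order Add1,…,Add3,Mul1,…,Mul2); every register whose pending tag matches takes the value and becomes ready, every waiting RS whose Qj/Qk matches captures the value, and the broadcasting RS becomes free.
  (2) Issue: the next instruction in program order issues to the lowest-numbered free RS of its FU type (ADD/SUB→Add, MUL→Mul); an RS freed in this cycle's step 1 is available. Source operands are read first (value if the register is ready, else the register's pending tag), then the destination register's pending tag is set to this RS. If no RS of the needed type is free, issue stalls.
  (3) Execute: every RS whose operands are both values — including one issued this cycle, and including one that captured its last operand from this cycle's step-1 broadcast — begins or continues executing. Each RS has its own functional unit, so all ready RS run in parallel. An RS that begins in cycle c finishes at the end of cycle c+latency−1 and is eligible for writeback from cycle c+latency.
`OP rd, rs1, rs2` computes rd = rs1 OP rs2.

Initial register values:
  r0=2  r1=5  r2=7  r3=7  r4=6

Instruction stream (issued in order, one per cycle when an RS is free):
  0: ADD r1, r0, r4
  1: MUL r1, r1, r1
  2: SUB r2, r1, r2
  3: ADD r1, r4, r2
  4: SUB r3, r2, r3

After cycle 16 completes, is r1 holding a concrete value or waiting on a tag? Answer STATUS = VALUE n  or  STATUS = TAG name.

  c1: issue ADD r1<-Add1  regs: r0:2,r1:Add1,r2:7,r3:7,r4:6
  c2: issue MUL r1<-Mul1  regs: r0:2,r1:Mul1,r2:7,r3:7,r4:6
  c3: issue SUB r2<-Add2  regs: r0:2,r1:Mul1,r2:Add2,r3:7,r4:6
  c4: CDB Add1=8; issue ADD r1<-Add1  regs: r0:2,r1:Add1,r2:Add2,r3:7,r4:6
  c5: issue SUB r3<-Add3  regs: r0:2,r1:Add1,r2:Add2,r3:Add3,r4:6
  c6: -  regs: r0:2,r1:Add1,r2:Add2,r3:Add3,r4:6
  c7: -  regs: r0:2,r1:Add1,r2:Add2,r3:Add3,r4:6
  c8: -  regs: r0:2,r1:Add1,r2:Add2,r3:Add3,r4:6
  c9: CDB Mul1=64  regs: r0:2,r1:Add1,r2:Add2,r3:Add3,r4:6
  c10: -  regs: r0:2,r1:Add1,r2:Add2,r3:Add3,r4:6
  c11: -  regs: r0:2,r1:Add1,r2:Add2,r3:Add3,r4:6
  c12: CDB Add2=57  regs: r0:2,r1:Add1,r2:57,r3:Add3,r4:6
  c13: -  regs: r0:2,r1:Add1,r2:57,r3:Add3,r4:6
  c14: -  regs: r0:2,r1:Add1,r2:57,r3:Add3,r4:6
  c15: CDB Add1=63  regs: r0:2,r1:63,r2:57,r3:Add3,r4:6
  c16: CDB Add3=50  regs: r0:2,r1:63,r2:57,r3:50,r4:6

STATUS = VALUE 63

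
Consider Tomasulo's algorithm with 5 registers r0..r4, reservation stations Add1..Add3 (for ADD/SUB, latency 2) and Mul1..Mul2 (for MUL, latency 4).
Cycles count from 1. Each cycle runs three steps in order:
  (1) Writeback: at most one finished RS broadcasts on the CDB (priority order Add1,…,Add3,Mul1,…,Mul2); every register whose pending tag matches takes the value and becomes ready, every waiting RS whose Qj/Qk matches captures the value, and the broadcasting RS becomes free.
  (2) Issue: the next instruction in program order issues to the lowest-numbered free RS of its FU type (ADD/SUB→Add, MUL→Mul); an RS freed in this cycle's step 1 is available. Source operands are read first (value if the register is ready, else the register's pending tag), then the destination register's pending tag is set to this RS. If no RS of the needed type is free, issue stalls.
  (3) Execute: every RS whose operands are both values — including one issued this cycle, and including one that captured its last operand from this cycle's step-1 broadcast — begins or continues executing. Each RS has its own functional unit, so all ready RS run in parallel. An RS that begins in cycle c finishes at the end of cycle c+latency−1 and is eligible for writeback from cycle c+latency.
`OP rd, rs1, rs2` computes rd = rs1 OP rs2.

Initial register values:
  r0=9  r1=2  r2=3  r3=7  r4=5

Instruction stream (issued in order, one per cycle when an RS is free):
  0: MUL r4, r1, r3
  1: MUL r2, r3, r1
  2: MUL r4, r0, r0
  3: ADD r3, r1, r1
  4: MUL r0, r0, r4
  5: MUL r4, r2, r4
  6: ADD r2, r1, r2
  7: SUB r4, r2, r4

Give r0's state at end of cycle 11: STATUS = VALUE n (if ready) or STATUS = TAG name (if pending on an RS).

cycle 1: issue MUL r4<-Mul1 // r0:9,r1:2,r2:3,r3:7,r4:Mul1
cycle 2: issue MUL r2<-Mul2 // r0:9,r1:2,r2:Mul2,r3:7,r4:Mul1
cycle 3: stall // r0:9,r1:2,r2:Mul2,r3:7,r4:Mul1
cycle 4: stall // r0:9,r1:2,r2:Mul2,r3:7,r4:Mul1
cycle 5: CDB Mul1=14; issue MUL r4<-Mul1 // r0:9,r1:2,r2:Mul2,r3:7,r4:Mul1
cycle 6: CDB Mul2=14; issue ADD r3<-Add1 // r0:9,r1:2,r2:14,r3:Add1,r4:Mul1
cycle 7: issue MUL r0<-Mul2 // r0:Mul2,r1:2,r2:14,r3:Add1,r4:Mul1
cycle 8: CDB Add1=4; stall // r0:Mul2,r1:2,r2:14,r3:4,r4:Mul1
cycle 9: CDB Mul1=81; issue MUL r4<-Mul1 // r0:Mul2,r1:2,r2:14,r3:4,r4:Mul1
cycle 10: issue ADD r2<-Add1 // r0:Mul2,r1:2,r2:Add1,r3:4,r4:Mul1
cycle 11: issue SUB r4<-Add2 // r0:Mul2,r1:2,r2:Add1,r3:4,r4:Add2

STATUS = TAG Mul2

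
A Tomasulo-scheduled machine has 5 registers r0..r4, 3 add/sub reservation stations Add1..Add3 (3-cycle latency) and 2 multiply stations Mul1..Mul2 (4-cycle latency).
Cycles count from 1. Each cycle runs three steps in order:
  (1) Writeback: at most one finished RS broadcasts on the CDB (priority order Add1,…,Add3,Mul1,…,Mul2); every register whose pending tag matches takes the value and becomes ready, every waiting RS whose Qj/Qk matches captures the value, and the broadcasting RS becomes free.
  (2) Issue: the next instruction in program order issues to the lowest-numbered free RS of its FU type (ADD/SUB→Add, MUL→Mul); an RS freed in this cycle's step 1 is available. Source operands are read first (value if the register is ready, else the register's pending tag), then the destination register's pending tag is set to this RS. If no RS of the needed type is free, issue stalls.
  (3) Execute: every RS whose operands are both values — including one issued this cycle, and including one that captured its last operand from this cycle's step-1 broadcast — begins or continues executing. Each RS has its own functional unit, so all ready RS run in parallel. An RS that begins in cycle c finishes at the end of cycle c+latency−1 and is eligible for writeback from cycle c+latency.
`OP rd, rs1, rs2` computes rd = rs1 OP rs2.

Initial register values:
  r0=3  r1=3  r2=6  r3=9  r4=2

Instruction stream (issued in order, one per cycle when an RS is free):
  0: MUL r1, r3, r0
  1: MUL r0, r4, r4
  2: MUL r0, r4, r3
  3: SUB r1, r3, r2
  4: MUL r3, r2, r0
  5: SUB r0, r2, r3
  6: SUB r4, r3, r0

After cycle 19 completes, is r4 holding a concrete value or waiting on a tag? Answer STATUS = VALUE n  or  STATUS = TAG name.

  c1: issue MUL r1<-Mul1  regs: r0:3,r1:Mul1,r2:6,r3:9,r4:2
  c2: issue MUL r0<-Mul2  regs: r0:Mul2,r1:Mul1,r2:6,r3:9,r4:2
  c3: stall  regs: r0:Mul2,r1:Mul1,r2:6,r3:9,r4:2
  c4: stall  regs: r0:Mul2,r1:Mul1,r2:6,r3:9,r4:2
  c5: CDB Mul1=27; issue MUL r0<-Mul1  regs: r0:Mul1,r1:27,r2:6,r3:9,r4:2
  c6: CDB Mul2=4; issue SUB r1<-Add1  regs: r0:Mul1,r1:Add1,r2:6,r3:9,r4:2
  c7: issue MUL r3<-Mul2  regs: r0:Mul1,r1:Add1,r2:6,r3:Mul2,r4:2
  c8: issue SUB r0<-Add2  regs: r0:Add2,r1:Add1,r2:6,r3:Mul2,r4:2
  c9: CDB Add1=3; issue SUB r4<-Add1  regs: r0:Add2,r1:3,r2:6,r3:Mul2,r4:Add1
  c10: CDB Mul1=18  regs: r0:Add2,r1:3,r2:6,r3:Mul2,r4:Add1
  c11: -  regs: r0:Add2,r1:3,r2:6,r3:Mul2,r4:Add1
  c12: -  regs: r0:Add2,r1:3,r2:6,r3:Mul2,r4:Add1
  c13: -  regs: r0:Add2,r1:3,r2:6,r3:Mul2,r4:Add1
  c14: CDB Mul2=108  regs: r0:Add2,r1:3,r2:6,r3:108,r4:Add1
  c15: -  regs: r0:Add2,r1:3,r2:6,r3:108,r4:Add1
  c16: -  regs: r0:Add2,r1:3,r2:6,r3:108,r4:Add1
  c17: CDB Add2=-102  regs: r0:-102,r1:3,r2:6,r3:108,r4:Add1
  c18: -  regs: r0:-102,r1:3,r2:6,r3:108,r4:Add1
  c19: -  regs: r0:-102,r1:3,r2:6,r3:108,r4:Add1

STATUS = TAG Add1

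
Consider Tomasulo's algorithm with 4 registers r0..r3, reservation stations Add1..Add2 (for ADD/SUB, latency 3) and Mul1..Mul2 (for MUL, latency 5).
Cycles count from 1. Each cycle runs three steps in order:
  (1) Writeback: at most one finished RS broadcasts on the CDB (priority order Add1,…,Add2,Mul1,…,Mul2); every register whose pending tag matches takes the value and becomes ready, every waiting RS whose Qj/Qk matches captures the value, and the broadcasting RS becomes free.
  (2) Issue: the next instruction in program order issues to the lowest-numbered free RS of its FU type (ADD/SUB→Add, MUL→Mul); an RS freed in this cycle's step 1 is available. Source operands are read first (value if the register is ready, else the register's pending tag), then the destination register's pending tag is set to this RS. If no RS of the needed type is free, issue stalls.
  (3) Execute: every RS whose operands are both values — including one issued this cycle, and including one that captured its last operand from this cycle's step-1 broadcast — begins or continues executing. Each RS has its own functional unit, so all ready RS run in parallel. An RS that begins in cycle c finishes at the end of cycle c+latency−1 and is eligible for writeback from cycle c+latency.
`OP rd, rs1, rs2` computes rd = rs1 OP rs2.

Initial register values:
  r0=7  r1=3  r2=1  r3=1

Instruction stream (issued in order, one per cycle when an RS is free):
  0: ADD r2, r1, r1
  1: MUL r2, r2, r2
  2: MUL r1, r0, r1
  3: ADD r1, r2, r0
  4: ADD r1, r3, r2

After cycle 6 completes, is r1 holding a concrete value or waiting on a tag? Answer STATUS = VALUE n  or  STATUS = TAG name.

STATUS = TAG Add2

c1: issue ADD r2<-Add1 | r0:7,r1:3,r2:Add1,r3:1
c2: issue MUL r2<-Mul1 | r0:7,r1:3,r2:Mul1,r3:1
c3: issue MUL r1<-Mul2 | r0:7,r1:Mul2,r2:Mul1,r3:1
c4: CDB Add1=6; issue ADD r1<-Add1 | r0:7,r1:Add1,r2:Mul1,r3:1
c5: issue ADD r1<-Add2 | r0:7,r1:Add2,r2:Mul1,r3:1
c6: - | r0:7,r1:Add2,r2:Mul1,r3:1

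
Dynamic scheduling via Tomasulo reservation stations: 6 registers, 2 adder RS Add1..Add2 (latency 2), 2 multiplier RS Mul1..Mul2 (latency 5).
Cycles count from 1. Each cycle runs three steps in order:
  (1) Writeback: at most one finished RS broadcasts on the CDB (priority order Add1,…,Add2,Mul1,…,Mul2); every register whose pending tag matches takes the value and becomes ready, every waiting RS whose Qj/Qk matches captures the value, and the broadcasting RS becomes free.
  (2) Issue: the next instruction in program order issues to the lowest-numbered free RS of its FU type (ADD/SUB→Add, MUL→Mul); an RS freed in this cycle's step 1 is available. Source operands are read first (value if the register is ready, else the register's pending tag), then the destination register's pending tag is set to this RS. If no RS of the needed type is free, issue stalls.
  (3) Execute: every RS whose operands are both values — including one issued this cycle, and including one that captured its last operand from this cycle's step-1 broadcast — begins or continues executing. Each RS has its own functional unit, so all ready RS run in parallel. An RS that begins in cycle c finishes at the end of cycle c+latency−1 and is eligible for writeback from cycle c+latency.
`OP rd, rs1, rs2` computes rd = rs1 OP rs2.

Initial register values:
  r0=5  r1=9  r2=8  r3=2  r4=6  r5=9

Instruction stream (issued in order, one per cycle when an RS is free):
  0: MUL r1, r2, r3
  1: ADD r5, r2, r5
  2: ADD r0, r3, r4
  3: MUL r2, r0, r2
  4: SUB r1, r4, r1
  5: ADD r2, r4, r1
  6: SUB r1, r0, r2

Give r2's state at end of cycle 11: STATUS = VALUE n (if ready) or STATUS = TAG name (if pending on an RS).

c1: issue MUL r1<-Mul1 | r0:5,r1:Mul1,r2:8,r3:2,r4:6,r5:9
c2: issue ADD r5<-Add1 | r0:5,r1:Mul1,r2:8,r3:2,r4:6,r5:Add1
c3: issue ADD r0<-Add2 | r0:Add2,r1:Mul1,r2:8,r3:2,r4:6,r5:Add1
c4: CDB Add1=17; issue MUL r2<-Mul2 | r0:Add2,r1:Mul1,r2:Mul2,r3:2,r4:6,r5:17
c5: CDB Add2=8; issue SUB r1<-Add1 | r0:8,r1:Add1,r2:Mul2,r3:2,r4:6,r5:17
c6: CDB Mul1=16; issue ADD r2<-Add2 | r0:8,r1:Add1,r2:Add2,r3:2,r4:6,r5:17
c7: stall | r0:8,r1:Add1,r2:Add2,r3:2,r4:6,r5:17
c8: CDB Add1=-10; issue SUB r1<-Add1 | r0:8,r1:Add1,r2:Add2,r3:2,r4:6,r5:17
c9: - | r0:8,r1:Add1,r2:Add2,r3:2,r4:6,r5:17
c10: CDB Add2=-4 | r0:8,r1:Add1,r2:-4,r3:2,r4:6,r5:17
c11: CDB Mul2=64 | r0:8,r1:Add1,r2:-4,r3:2,r4:6,r5:17

STATUS = VALUE -4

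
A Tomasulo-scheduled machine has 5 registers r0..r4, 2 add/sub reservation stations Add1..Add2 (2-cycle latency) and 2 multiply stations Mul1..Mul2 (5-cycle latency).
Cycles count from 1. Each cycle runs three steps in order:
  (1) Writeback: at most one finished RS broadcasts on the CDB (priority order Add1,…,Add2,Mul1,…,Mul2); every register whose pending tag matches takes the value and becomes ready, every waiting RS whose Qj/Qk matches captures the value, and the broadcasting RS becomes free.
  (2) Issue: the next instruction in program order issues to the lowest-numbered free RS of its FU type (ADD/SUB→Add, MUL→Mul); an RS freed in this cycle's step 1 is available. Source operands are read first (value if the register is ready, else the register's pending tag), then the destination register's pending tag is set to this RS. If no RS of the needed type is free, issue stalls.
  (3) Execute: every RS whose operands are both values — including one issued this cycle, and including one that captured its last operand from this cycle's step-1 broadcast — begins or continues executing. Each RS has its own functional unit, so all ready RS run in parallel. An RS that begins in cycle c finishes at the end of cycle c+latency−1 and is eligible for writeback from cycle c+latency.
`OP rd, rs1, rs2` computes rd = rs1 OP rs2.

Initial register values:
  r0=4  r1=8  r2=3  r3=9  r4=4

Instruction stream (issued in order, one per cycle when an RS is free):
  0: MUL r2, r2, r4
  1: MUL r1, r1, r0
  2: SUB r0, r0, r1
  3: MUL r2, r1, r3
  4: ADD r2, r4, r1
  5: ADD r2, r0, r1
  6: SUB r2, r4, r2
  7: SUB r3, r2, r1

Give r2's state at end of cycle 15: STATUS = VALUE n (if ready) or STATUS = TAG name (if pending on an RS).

STATUS = VALUE 0

  c1: issue MUL r2<-Mul1  regs: r0:4,r1:8,r2:Mul1,r3:9,r4:4
  c2: issue MUL r1<-Mul2  regs: r0:4,r1:Mul2,r2:Mul1,r3:9,r4:4
  c3: issue SUB r0<-Add1  regs: r0:Add1,r1:Mul2,r2:Mul1,r3:9,r4:4
  c4: stall  regs: r0:Add1,r1:Mul2,r2:Mul1,r3:9,r4:4
  c5: stall  regs: r0:Add1,r1:Mul2,r2:Mul1,r3:9,r4:4
  c6: CDB Mul1=12; issue MUL r2<-Mul1  regs: r0:Add1,r1:Mul2,r2:Mul1,r3:9,r4:4
  c7: CDB Mul2=32; issue ADD r2<-Add2  regs: r0:Add1,r1:32,r2:Add2,r3:9,r4:4
  c8: stall  regs: r0:Add1,r1:32,r2:Add2,r3:9,r4:4
  c9: CDB Add1=-28; issue ADD r2<-Add1  regs: r0:-28,r1:32,r2:Add1,r3:9,r4:4
  c10: CDB Add2=36; issue SUB r2<-Add2  regs: r0:-28,r1:32,r2:Add2,r3:9,r4:4
  c11: CDB Add1=4; issue SUB r3<-Add1  regs: r0:-28,r1:32,r2:Add2,r3:Add1,r4:4
  c12: CDB Mul1=288  regs: r0:-28,r1:32,r2:Add2,r3:Add1,r4:4
  c13: CDB Add2=0  regs: r0:-28,r1:32,r2:0,r3:Add1,r4:4
  c14: -  regs: r0:-28,r1:32,r2:0,r3:Add1,r4:4
  c15: CDB Add1=-32  regs: r0:-28,r1:32,r2:0,r3:-32,r4:4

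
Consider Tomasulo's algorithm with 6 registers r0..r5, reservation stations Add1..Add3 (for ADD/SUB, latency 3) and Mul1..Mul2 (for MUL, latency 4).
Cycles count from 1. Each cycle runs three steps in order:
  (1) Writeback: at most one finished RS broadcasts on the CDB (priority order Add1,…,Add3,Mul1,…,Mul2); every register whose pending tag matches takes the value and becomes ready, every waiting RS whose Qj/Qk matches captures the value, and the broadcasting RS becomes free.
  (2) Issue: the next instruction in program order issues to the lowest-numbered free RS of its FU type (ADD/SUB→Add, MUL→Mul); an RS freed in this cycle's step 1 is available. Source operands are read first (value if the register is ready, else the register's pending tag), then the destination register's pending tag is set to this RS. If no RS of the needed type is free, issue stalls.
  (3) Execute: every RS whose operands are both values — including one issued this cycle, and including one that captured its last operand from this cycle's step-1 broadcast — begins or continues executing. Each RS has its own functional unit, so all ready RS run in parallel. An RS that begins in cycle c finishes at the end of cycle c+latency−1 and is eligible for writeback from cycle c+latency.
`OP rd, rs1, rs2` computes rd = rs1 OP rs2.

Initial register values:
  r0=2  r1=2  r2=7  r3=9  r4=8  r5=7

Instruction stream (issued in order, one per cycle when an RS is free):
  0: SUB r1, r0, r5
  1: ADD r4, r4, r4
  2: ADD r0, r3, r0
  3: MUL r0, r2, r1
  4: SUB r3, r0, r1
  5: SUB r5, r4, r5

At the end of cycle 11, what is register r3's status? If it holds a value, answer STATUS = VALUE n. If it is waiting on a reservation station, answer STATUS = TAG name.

  c1: issue SUB r1<-Add1  regs: r0:2,r1:Add1,r2:7,r3:9,r4:8,r5:7
  c2: issue ADD r4<-Add2  regs: r0:2,r1:Add1,r2:7,r3:9,r4:Add2,r5:7
  c3: issue ADD r0<-Add3  regs: r0:Add3,r1:Add1,r2:7,r3:9,r4:Add2,r5:7
  c4: CDB Add1=-5; issue MUL r0<-Mul1  regs: r0:Mul1,r1:-5,r2:7,r3:9,r4:Add2,r5:7
  c5: CDB Add2=16; issue SUB r3<-Add1  regs: r0:Mul1,r1:-5,r2:7,r3:Add1,r4:16,r5:7
  c6: CDB Add3=11; issue SUB r5<-Add2  regs: r0:Mul1,r1:-5,r2:7,r3:Add1,r4:16,r5:Add2
  c7: -  regs: r0:Mul1,r1:-5,r2:7,r3:Add1,r4:16,r5:Add2
  c8: CDB Mul1=-35  regs: r0:-35,r1:-5,r2:7,r3:Add1,r4:16,r5:Add2
  c9: CDB Add2=9  regs: r0:-35,r1:-5,r2:7,r3:Add1,r4:16,r5:9
  c10: -  regs: r0:-35,r1:-5,r2:7,r3:Add1,r4:16,r5:9
  c11: CDB Add1=-30  regs: r0:-35,r1:-5,r2:7,r3:-30,r4:16,r5:9

STATUS = VALUE -30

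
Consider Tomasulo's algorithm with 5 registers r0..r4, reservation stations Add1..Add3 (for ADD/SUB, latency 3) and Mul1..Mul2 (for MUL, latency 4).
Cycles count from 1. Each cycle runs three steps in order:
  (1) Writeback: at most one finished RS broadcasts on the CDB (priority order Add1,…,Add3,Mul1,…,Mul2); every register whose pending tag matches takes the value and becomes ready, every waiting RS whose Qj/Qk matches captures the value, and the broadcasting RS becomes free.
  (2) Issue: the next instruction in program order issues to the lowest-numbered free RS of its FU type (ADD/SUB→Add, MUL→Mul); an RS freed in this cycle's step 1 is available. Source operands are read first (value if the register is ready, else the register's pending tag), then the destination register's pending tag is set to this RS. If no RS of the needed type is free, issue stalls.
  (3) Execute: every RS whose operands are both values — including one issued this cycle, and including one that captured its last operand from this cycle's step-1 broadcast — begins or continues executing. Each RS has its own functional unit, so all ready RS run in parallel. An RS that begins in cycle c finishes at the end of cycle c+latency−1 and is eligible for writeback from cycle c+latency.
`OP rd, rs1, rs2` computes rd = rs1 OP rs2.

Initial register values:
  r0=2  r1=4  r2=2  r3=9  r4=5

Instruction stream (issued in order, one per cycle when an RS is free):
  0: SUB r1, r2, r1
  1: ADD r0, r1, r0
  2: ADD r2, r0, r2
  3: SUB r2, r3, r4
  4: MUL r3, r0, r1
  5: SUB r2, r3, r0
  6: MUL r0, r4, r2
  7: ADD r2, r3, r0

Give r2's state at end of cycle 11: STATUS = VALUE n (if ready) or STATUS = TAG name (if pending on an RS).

STATUS = TAG Add2

  c1: issue SUB r1<-Add1  regs: r0:2,r1:Add1,r2:2,r3:9,r4:5
  c2: issue ADD r0<-Add2  regs: r0:Add2,r1:Add1,r2:2,r3:9,r4:5
  c3: issue ADD r2<-Add3  regs: r0:Add2,r1:Add1,r2:Add3,r3:9,r4:5
  c4: CDB Add1=-2; issue SUB r2<-Add1  regs: r0:Add2,r1:-2,r2:Add1,r3:9,r4:5
  c5: issue MUL r3<-Mul1  regs: r0:Add2,r1:-2,r2:Add1,r3:Mul1,r4:5
  c6: stall  regs: r0:Add2,r1:-2,r2:Add1,r3:Mul1,r4:5
  c7: CDB Add1=4; issue SUB r2<-Add1  regs: r0:Add2,r1:-2,r2:Add1,r3:Mul1,r4:5
  c8: CDB Add2=0; issue MUL r0<-Mul2  regs: r0:Mul2,r1:-2,r2:Add1,r3:Mul1,r4:5
  c9: issue ADD r2<-Add2  regs: r0:Mul2,r1:-2,r2:Add2,r3:Mul1,r4:5
  c10: -  regs: r0:Mul2,r1:-2,r2:Add2,r3:Mul1,r4:5
  c11: CDB Add3=2  regs: r0:Mul2,r1:-2,r2:Add2,r3:Mul1,r4:5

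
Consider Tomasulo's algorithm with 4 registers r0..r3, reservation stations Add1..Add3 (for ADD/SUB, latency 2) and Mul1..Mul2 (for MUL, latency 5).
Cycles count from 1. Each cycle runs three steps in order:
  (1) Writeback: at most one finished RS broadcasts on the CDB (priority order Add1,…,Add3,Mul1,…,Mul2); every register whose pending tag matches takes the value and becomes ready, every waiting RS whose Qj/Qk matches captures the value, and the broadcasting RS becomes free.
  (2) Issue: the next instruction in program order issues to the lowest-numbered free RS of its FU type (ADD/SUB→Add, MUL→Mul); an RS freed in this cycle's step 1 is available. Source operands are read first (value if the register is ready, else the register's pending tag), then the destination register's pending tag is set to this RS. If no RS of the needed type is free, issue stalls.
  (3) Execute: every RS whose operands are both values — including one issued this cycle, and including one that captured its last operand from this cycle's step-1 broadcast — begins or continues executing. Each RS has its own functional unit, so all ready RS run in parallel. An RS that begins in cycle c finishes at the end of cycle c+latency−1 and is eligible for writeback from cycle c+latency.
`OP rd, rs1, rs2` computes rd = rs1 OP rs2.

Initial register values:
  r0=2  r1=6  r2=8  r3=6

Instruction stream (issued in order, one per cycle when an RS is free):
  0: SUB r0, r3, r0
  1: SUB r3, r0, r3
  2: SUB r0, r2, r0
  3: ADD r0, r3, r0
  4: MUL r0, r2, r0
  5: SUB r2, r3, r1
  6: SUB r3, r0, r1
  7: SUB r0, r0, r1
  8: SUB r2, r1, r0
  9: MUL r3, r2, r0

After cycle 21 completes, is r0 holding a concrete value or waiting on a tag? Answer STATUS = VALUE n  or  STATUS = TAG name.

cycle 1: issue SUB r0<-Add1 // r0:Add1,r1:6,r2:8,r3:6
cycle 2: issue SUB r3<-Add2 // r0:Add1,r1:6,r2:8,r3:Add2
cycle 3: CDB Add1=4; issue SUB r0<-Add1 // r0:Add1,r1:6,r2:8,r3:Add2
cycle 4: issue ADD r0<-Add3 // r0:Add3,r1:6,r2:8,r3:Add2
cycle 5: CDB Add1=4; issue MUL r0<-Mul1 // r0:Mul1,r1:6,r2:8,r3:Add2
cycle 6: CDB Add2=-2; issue SUB r2<-Add1 // r0:Mul1,r1:6,r2:Add1,r3:-2
cycle 7: issue SUB r3<-Add2 // r0:Mul1,r1:6,r2:Add1,r3:Add2
cycle 8: CDB Add1=-8; issue SUB r0<-Add1 // r0:Add1,r1:6,r2:-8,r3:Add2
cycle 9: CDB Add3=2; issue SUB r2<-Add3 // r0:Add1,r1:6,r2:Add3,r3:Add2
cycle 10: issue MUL r3<-Mul2 // r0:Add1,r1:6,r2:Add3,r3:Mul2
cycle 11: - // r0:Add1,r1:6,r2:Add3,r3:Mul2
cycle 12: - // r0:Add1,r1:6,r2:Add3,r3:Mul2
cycle 13: - // r0:Add1,r1:6,r2:Add3,r3:Mul2
cycle 14: CDB Mul1=16 // r0:Add1,r1:6,r2:Add3,r3:Mul2
cycle 15: - // r0:Add1,r1:6,r2:Add3,r3:Mul2
cycle 16: CDB Add1=10 // r0:10,r1:6,r2:Add3,r3:Mul2
cycle 17: CDB Add2=10 // r0:10,r1:6,r2:Add3,r3:Mul2
cycle 18: CDB Add3=-4 // r0:10,r1:6,r2:-4,r3:Mul2
cycle 19: - // r0:10,r1:6,r2:-4,r3:Mul2
cycle 20: - // r0:10,r1:6,r2:-4,r3:Mul2
cycle 21: - // r0:10,r1:6,r2:-4,r3:Mul2

STATUS = VALUE 10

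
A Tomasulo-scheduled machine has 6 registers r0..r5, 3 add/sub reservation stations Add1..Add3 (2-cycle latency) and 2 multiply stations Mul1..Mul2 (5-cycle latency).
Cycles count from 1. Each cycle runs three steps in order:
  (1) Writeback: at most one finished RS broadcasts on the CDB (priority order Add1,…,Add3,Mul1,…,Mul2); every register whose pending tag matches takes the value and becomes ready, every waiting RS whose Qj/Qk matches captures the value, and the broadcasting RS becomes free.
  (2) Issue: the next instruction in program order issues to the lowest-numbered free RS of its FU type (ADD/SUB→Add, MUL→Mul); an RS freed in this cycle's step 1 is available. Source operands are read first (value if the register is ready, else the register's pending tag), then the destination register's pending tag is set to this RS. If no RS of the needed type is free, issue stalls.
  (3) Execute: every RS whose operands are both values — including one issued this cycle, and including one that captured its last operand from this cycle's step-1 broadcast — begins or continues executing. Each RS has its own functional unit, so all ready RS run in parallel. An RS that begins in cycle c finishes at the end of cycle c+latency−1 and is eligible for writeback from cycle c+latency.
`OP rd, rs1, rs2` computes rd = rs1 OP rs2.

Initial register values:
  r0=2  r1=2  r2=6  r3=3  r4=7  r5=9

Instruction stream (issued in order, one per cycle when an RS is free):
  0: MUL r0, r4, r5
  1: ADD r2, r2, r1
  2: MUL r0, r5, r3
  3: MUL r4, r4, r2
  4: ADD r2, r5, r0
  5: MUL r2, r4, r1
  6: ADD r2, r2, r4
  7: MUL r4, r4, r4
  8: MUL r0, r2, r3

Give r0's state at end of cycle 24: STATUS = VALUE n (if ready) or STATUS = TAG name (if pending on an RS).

c1: issue MUL r0<-Mul1 | r0:Mul1,r1:2,r2:6,r3:3,r4:7,r5:9
c2: issue ADD r2<-Add1 | r0:Mul1,r1:2,r2:Add1,r3:3,r4:7,r5:9
c3: issue MUL r0<-Mul2 | r0:Mul2,r1:2,r2:Add1,r3:3,r4:7,r5:9
c4: CDB Add1=8; stall | r0:Mul2,r1:2,r2:8,r3:3,r4:7,r5:9
c5: stall | r0:Mul2,r1:2,r2:8,r3:3,r4:7,r5:9
c6: CDB Mul1=63; issue MUL r4<-Mul1 | r0:Mul2,r1:2,r2:8,r3:3,r4:Mul1,r5:9
c7: issue ADD r2<-Add1 | r0:Mul2,r1:2,r2:Add1,r3:3,r4:Mul1,r5:9
c8: CDB Mul2=27; issue MUL r2<-Mul2 | r0:27,r1:2,r2:Mul2,r3:3,r4:Mul1,r5:9
c9: issue ADD r2<-Add2 | r0:27,r1:2,r2:Add2,r3:3,r4:Mul1,r5:9
c10: CDB Add1=36; stall | r0:27,r1:2,r2:Add2,r3:3,r4:Mul1,r5:9
c11: CDB Mul1=56; issue MUL r4<-Mul1 | r0:27,r1:2,r2:Add2,r3:3,r4:Mul1,r5:9
c12: stall | r0:27,r1:2,r2:Add2,r3:3,r4:Mul1,r5:9
c13: stall | r0:27,r1:2,r2:Add2,r3:3,r4:Mul1,r5:9
c14: stall | r0:27,r1:2,r2:Add2,r3:3,r4:Mul1,r5:9
c15: stall | r0:27,r1:2,r2:Add2,r3:3,r4:Mul1,r5:9
c16: CDB Mul1=3136; issue MUL r0<-Mul1 | r0:Mul1,r1:2,r2:Add2,r3:3,r4:3136,r5:9
c17: CDB Mul2=112 | r0:Mul1,r1:2,r2:Add2,r3:3,r4:3136,r5:9
c18: - | r0:Mul1,r1:2,r2:Add2,r3:3,r4:3136,r5:9
c19: CDB Add2=168 | r0:Mul1,r1:2,r2:168,r3:3,r4:3136,r5:9
c20: - | r0:Mul1,r1:2,r2:168,r3:3,r4:3136,r5:9
c21: - | r0:Mul1,r1:2,r2:168,r3:3,r4:3136,r5:9
c22: - | r0:Mul1,r1:2,r2:168,r3:3,r4:3136,r5:9
c23: - | r0:Mul1,r1:2,r2:168,r3:3,r4:3136,r5:9
c24: CDB Mul1=504 | r0:504,r1:2,r2:168,r3:3,r4:3136,r5:9

STATUS = VALUE 504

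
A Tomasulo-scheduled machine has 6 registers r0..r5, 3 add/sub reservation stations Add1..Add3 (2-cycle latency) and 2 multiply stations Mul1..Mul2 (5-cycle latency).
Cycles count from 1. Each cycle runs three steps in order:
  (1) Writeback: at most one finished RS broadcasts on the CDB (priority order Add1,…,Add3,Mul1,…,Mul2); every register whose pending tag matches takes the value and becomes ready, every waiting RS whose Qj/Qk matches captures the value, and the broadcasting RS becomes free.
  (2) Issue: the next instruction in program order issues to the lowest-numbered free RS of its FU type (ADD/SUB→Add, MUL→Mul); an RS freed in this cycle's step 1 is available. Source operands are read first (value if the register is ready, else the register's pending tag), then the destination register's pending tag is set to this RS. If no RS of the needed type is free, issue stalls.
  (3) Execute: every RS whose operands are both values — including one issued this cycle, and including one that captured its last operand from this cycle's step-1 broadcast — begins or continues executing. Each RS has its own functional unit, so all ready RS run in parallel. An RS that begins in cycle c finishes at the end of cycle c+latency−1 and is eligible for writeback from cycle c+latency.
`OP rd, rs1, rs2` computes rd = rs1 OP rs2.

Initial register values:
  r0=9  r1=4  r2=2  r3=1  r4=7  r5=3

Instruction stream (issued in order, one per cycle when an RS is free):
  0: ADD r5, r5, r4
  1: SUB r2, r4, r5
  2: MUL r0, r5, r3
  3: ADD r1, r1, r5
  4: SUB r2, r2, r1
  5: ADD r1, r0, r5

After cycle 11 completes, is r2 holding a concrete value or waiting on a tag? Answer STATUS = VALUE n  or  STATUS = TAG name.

cycle 1: issue ADD r5<-Add1 // r0:9,r1:4,r2:2,r3:1,r4:7,r5:Add1
cycle 2: issue SUB r2<-Add2 // r0:9,r1:4,r2:Add2,r3:1,r4:7,r5:Add1
cycle 3: CDB Add1=10; issue MUL r0<-Mul1 // r0:Mul1,r1:4,r2:Add2,r3:1,r4:7,r5:10
cycle 4: issue ADD r1<-Add1 // r0:Mul1,r1:Add1,r2:Add2,r3:1,r4:7,r5:10
cycle 5: CDB Add2=-3; issue SUB r2<-Add2 // r0:Mul1,r1:Add1,r2:Add2,r3:1,r4:7,r5:10
cycle 6: CDB Add1=14; issue ADD r1<-Add1 // r0:Mul1,r1:Add1,r2:Add2,r3:1,r4:7,r5:10
cycle 7: - // r0:Mul1,r1:Add1,r2:Add2,r3:1,r4:7,r5:10
cycle 8: CDB Add2=-17 // r0:Mul1,r1:Add1,r2:-17,r3:1,r4:7,r5:10
cycle 9: CDB Mul1=10 // r0:10,r1:Add1,r2:-17,r3:1,r4:7,r5:10
cycle 10: - // r0:10,r1:Add1,r2:-17,r3:1,r4:7,r5:10
cycle 11: CDB Add1=20 // r0:10,r1:20,r2:-17,r3:1,r4:7,r5:10

STATUS = VALUE -17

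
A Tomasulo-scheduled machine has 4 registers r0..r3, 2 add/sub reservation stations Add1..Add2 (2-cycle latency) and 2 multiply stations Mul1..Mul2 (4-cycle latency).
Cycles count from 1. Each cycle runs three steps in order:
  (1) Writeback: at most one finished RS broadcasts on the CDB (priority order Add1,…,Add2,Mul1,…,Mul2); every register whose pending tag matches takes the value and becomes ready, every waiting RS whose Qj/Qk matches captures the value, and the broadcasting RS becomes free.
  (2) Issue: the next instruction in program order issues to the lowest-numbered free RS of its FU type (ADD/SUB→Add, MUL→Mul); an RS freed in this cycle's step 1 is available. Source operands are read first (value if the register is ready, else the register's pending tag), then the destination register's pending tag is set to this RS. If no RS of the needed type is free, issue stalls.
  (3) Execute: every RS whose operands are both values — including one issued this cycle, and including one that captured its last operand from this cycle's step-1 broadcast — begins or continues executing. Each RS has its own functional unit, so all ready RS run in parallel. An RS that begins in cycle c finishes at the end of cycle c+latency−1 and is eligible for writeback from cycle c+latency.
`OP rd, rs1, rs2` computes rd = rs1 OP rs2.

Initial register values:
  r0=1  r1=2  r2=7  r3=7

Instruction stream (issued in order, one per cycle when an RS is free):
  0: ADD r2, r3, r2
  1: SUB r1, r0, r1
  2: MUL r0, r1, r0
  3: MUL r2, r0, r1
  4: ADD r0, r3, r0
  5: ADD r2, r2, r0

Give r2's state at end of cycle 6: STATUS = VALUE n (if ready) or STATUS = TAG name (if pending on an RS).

STATUS = TAG Add2

  c1: issue ADD r2<-Add1  regs: r0:1,r1:2,r2:Add1,r3:7
  c2: issue SUB r1<-Add2  regs: r0:1,r1:Add2,r2:Add1,r3:7
  c3: CDB Add1=14; issue MUL r0<-Mul1  regs: r0:Mul1,r1:Add2,r2:14,r3:7
  c4: CDB Add2=-1; issue MUL r2<-Mul2  regs: r0:Mul1,r1:-1,r2:Mul2,r3:7
  c5: issue ADD r0<-Add1  regs: r0:Add1,r1:-1,r2:Mul2,r3:7
  c6: issue ADD r2<-Add2  regs: r0:Add1,r1:-1,r2:Add2,r3:7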